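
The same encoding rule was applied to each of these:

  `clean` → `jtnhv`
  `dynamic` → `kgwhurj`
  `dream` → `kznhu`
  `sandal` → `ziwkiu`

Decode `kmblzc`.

desert

The shifts repeat in a cycle of length 3: positions 0,1,… shift by +7, +8, +9, then the pattern repeats.
Undoing it on kmblzc: k−7=d, m−8=e, b−9=s, l−7=e, z−8=r, c−9=t.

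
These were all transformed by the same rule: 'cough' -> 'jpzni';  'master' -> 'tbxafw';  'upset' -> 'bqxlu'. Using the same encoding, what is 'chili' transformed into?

A repeating key of period 3 is used — shifts +7, +1, +5 over and over.
Applying it to chili: c+7=j, h+1=i, i+5=n, l+7=s, i+1=j.

jinsj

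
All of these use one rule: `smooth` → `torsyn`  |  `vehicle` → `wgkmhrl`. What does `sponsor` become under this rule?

In smooth: s→t is +1, m→o is +2, o→r is +3, o→s is +4 — the shift increases by 1 each position. Each letter shifts forward by (position + 1), i.e. 1, 2, 3, … — the shift grows by one for each successive letter.
For sponsor: s+1=t, p+2=r, o+3=r, n+4=r, s+5=x, o+6=u, r+7=y.

trrrxuy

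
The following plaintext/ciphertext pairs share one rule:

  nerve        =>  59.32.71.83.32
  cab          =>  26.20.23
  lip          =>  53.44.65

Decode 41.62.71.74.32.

With a=1..z=26, the number is 3·pos + 17.
Undoing it on 41.62.71.74.32: 41→(41−17)÷3=8=h, 62→(62−17)÷3=15=o, 71→(71−17)÷3=18=r, 74→(74−17)÷3=19=s, 32→(32−17)÷3=5=e.

horse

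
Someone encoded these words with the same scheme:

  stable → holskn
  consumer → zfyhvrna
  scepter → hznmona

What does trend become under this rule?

s(18)→h(7) and t(19)→o(14) fit y≡7x+11 (mod 26); the inverse of 7 mod 26 is 15. Each letter's alphabet position (a=0..z=25) is mapped through 7·x+11 mod 26 — an affine cipher.
For trend: t(19)→7·19+11≡14=o; r(17)→7·17+11≡0=a; e(4)→7·4+11≡13=n; n(13)→7·13+11≡24=y; d(3)→7·3+11≡6=g (all mod 26).

oanyg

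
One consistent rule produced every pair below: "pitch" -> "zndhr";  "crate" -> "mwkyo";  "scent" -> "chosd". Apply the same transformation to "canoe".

Shifts by position in pitch: pos 0: p→z (+10), pos 1: i→n (+5), pos 2: t→d (+10), pos 3: c→h (+5) — repeating every 2. A repeating key of period 2 is used — shifts +10, +5 over and over.
Applying it to canoe: c+10=m, a+5=f, n+10=x, o+5=t, e+10=o.

mfxto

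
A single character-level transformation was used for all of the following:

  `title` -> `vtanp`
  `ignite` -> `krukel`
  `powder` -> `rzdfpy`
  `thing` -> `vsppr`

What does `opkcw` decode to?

medal

Shifts by position in title: pos 0: t→v (+2), pos 1: i→t (+11), pos 2: t→a (+7), pos 3: l→n (+2), pos 4: e→p (+11) — repeating every 3. It's a Vigenère-style cipher with numeric key [2,11,7]: position i shifts by key[i mod 3].
Reversing it on opkcw: o−2=m, p−11=e, k−7=d, c−2=a, w−11=l.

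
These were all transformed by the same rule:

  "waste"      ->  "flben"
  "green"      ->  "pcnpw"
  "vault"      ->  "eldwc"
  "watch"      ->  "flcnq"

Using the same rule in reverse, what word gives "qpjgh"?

heavy

Shifts by position in waste: pos 0: w→f (+9), pos 1: a→l (+11), pos 2: s→b (+9), pos 3: t→e (+11) — repeating every 2. The shifts repeat in a cycle of length 2: positions 0,1,… shift by +9, +11, then the pattern repeats.
Decoding qpjgh: q−9=h, p−11=e, j−9=a, g−11=v, h−9=y.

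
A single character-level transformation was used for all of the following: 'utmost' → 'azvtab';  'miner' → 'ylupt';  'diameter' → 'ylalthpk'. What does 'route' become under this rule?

labvy

The word is reversed, then every letter is shifted forward by 7.
Applying it to route: reverse → etuor; then shift: e+7=l, t+7=a, u+7=b, o+7=v, r+7=y.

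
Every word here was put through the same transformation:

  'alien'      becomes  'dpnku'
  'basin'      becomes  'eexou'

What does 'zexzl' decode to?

In alien: a→d is +3, l→p is +4, i→n is +5, e→k is +6 — the shift increases by 1 each position. Letter i (0-indexed) is shifted by i+3, so successive shifts are 3, 4, 5, ….
Reversing it on zexzl: z−3=w, e−4=a, x−5=s, z−6=t, l−7=e.

waste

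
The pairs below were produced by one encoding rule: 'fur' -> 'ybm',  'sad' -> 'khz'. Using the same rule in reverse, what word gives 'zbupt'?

minus

The output letters match the input read backwards, each shifted +7: fur reversed is ruf. Two steps: reverse the string, then apply a Caesar shift of +7.
Reversing it on zbupt: shift back: z−7=s, b−7=u, u−7=n, p−7=i, t−7=m → sunim; then reverse → minus.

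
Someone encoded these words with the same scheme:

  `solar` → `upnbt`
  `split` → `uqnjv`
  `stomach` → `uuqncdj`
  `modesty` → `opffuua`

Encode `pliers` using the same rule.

Shifts by position in solar: pos 0: s→u (+2), pos 1: o→p (+1), pos 2: l→n (+2), pos 3: a→b (+1) — repeating every 2. It's a Vigenère-style cipher with numeric key [2,1]: position i shifts by key[i mod 2].
On pliers: p+2=r, l+1=m, i+2=k, e+1=f, r+2=t, s+1=t.

rmkftt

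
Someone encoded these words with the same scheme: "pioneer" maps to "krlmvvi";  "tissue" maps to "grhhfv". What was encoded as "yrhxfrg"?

biscuit

Each pair mirrors across the alphabet (p↔k, i↔r, o↔l): positions sum to 25. This is the alphabet-reversal cipher (Atbash): a becomes z, b becomes y, etc.
Undoing it on yrhxfrg: y↔b, r↔i, h↔s, x↔c, f↔u, r↔i, g↔t.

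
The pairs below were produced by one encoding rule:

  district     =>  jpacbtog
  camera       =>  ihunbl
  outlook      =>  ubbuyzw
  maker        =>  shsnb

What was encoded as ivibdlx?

coastal

In district: d→j is +6, i→p is +7, s→a is +8, t→c is +9 — the shift increases by 1 each position. Letter i (0-indexed) is shifted by i+6, so successive shifts are 6, 7, 8, ….
Decoding ivibdlx: i−6=c, v−7=o, i−8=a, b−9=s, d−10=t, l−11=a, x−12=l.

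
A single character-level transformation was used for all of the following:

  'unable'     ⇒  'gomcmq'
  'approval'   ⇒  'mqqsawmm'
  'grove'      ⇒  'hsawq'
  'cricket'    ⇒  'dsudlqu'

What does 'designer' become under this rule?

The shift depends on letter class: consonant n→o is +1, but vowel u→g is +12. Two shifts are in play — +12 for a/e/i/o/u, +1 for every other letter.
For designer: d(cons)+1=e, e(vowel)+12=q, s(cons)+1=t, i(vowel)+12=u, g(cons)+1=h, n(cons)+1=o, e(vowel)+12=q, r(cons)+1=s.

eqtuhoqs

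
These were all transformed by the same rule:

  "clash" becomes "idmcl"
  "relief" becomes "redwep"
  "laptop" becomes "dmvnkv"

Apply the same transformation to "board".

xkmrt

c(2)→i(8) and l(11)→d(3) fit y≡11x+12 (mod 26); the inverse of 11 mod 26 is 19. This is an affine cipher: with a=0,…,z=25, each position x becomes (11x+12) mod 26.
On board: b(1)→11·1+12≡23=x; o(14)→11·14+12≡10=k; a(0)→11·0+12≡12=m; r(17)→11·17+12≡17=r; d(3)→11·3+12≡19=t (all mod 26).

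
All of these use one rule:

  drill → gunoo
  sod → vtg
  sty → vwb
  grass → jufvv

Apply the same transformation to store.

vwtuj

The shift depends on letter class: consonant d→g is +3, but vowel i→n is +5. Vowels shift forward by 5 and consonants shift forward by 3.
Applying it to store: s(cons)+3=v, t(cons)+3=w, o(vowel)+5=t, r(cons)+3=u, e(vowel)+5=j.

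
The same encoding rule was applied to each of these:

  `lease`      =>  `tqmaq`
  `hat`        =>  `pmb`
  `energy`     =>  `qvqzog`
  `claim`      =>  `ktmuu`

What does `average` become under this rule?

The shift depends on letter class: consonant l→t is +8, but vowel e→q is +12. Two shifts are in play — +12 for a/e/i/o/u, +8 for every other letter.
Applying it to average: a(vowel)+12=m, v(cons)+8=d, e(vowel)+12=q, r(cons)+8=z, a(vowel)+12=m, g(cons)+8=o, e(vowel)+12=q.

mdqzmoq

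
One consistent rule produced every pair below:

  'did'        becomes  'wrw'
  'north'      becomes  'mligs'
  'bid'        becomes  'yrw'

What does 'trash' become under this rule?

gizhs

Each pair mirrors across the alphabet (d↔w, i↔r, d↔w): positions sum to 25. This is the alphabet-reversal cipher (Atbash): a becomes z, b becomes y, etc.
On trash: t↔g, r↔i, a↔z, s↔h, h↔s.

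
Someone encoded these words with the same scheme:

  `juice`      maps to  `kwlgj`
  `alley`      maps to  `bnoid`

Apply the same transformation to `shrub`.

tjuyg

In juice: j→k is +1, u→w is +2, i→l is +3, c→g is +4 — the shift increases by 1 each position. Each letter shifts forward by (position + 1), i.e. 1, 2, 3, … — the shift grows by one for each successive letter.
Applying it to shrub: s+1=t, h+2=j, r+3=u, u+4=y, b+5=g.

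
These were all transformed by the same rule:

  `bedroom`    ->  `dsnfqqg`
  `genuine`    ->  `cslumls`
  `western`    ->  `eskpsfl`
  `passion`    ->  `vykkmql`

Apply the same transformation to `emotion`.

b(1)→d(3) and e(4)→s(18) fit y≡5x+24 (mod 26); the inverse of 5 mod 26 is 21. Treating letters as 0–25, the rule is x ↦ 5x + 24 (mod 26).
On emotion: e(4)→5·4+24≡18=s; m(12)→5·12+24≡6=g; o(14)→5·14+24≡16=q; t(19)→5·19+24≡15=p; i(8)→5·8+24≡12=m; o(14)→5·14+24≡16=q; n(13)→5·13+24≡11=l (all mod 26).

sgqpmql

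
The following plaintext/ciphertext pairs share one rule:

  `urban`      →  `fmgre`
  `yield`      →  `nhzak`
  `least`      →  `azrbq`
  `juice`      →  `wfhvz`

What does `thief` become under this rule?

qshzo

Each letter's alphabet position (a=0..z=25) is mapped through 15·x+17 mod 26 — an affine cipher.
On thief: t(19)→15·19+17≡16=q; h(7)→15·7+17≡18=s; i(8)→15·8+17≡7=h; e(4)→15·4+17≡25=z; f(5)→15·5+17≡14=o (all mod 26).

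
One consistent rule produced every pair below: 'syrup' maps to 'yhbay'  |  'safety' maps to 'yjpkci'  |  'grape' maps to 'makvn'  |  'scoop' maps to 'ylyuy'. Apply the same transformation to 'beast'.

Shifts by position in syrup: pos 0: s→y (+6), pos 1: y→h (+9), pos 2: r→b (+10), pos 3: u→a (+6), pos 4: p→y (+9) — repeating every 3. A repeating key of period 3 is used — shifts +6, +9, +10 over and over.
For beast: b+6=h, e+9=n, a+10=k, s+6=y, t+9=c.

hnkyc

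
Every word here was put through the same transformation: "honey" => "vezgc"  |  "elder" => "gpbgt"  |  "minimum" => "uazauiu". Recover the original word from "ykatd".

h(7)→v(21) and o(14)→e(4) fit y≡5x+12 (mod 26); the inverse of 5 mod 26 is 21. Treating letters as 0–25, the rule is x ↦ 5x + 12 (mod 26).
Undoing it on ykatd: y(24)→21·(24−12)≡18=s; k(10)→21·(10−12)≡10=k; a(0)→21·(0−12)≡8=i; t(19)→21·(19−12)≡17=r; d(3)→21·(3−12)≡19=t (all mod 26).

skirt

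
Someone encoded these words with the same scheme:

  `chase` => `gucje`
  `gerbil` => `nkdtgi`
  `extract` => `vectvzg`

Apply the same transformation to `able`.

Read the word backwards and shift each letter +2.
Applying it to able: reverse → elba; then shift: e+2=g, l+2=n, b+2=d, a+2=c.

gndc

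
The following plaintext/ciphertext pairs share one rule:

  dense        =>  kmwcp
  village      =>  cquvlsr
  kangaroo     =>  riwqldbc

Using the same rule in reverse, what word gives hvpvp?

angle

In dense: d→k is +7, e→m is +8, n→w is +9, s→c is +10 — the shift increases by 1 each position. Letter i (0-indexed) is shifted by i+7, so successive shifts are 7, 8, 9, ….
Undoing it on hvpvp: h−7=a, v−8=n, p−9=g, v−10=l, p−11=e.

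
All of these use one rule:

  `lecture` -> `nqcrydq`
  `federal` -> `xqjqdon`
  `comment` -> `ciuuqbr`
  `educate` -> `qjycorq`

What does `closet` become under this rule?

cnikqr

l(11)→n(13) and e(4)→q(16) fit y≡7x+14 (mod 26); the inverse of 7 mod 26 is 15. Treating letters as 0–25, the rule is x ↦ 7x + 14 (mod 26).
On closet: c(2)→7·2+14≡2=c; l(11)→7·11+14≡13=n; o(14)→7·14+14≡8=i; s(18)→7·18+14≡10=k; e(4)→7·4+14≡16=q; t(19)→7·19+14≡17=r (all mod 26).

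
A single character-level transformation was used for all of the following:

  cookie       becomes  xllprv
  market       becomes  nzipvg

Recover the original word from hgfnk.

stump

Each letter is replaced by its mirror in the alphabet: a↔z, b↔y, c↔x, and so on (the Atbash cipher).
Undoing it on hgfnk: h↔s, g↔t, f↔u, n↔m, k↔p.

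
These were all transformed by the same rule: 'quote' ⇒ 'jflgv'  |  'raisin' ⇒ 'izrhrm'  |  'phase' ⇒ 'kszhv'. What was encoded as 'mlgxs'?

notch

This is the alphabet-reversal cipher (Atbash): a becomes z, b becomes y, etc.
Undoing it on mlgxs: m↔n, l↔o, g↔t, x↔c, s↔h.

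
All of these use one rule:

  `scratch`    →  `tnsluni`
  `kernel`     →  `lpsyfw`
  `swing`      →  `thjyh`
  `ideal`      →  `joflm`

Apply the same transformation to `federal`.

Shifts by position in scratch: pos 0: s→t (+1), pos 1: c→n (+11), pos 2: r→s (+1), pos 3: a→l (+11) — repeating every 2. The shifts repeat in a cycle of length 2: positions 0,1,… shift by +1, +11, then the pattern repeats.
On federal: f+1=g, e+11=p, d+1=e, e+11=p, r+1=s, a+11=l, l+1=m.

gpepslm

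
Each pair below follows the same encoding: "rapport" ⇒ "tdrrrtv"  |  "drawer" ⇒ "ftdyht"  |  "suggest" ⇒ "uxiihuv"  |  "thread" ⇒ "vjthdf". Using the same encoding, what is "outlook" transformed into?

rxvnrrm

The shift depends on letter class: consonant r→t is +2, but vowel a→d is +3. The rule splits by letter class: vowels +3, consonants +2.
Applying it to outlook: o(vowel)+3=r, u(vowel)+3=x, t(cons)+2=v, l(cons)+2=n, o(vowel)+3=r, o(vowel)+3=r, k(cons)+2=m.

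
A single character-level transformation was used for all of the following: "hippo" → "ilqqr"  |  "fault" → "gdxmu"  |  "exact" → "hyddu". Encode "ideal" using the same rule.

The shift depends on letter class: consonant h→i is +1, but vowel i→l is +3. The rule splits by letter class: vowels +3, consonants +1.
On ideal: i(vowel)+3=l, d(cons)+1=e, e(vowel)+3=h, a(vowel)+3=d, l(cons)+1=m.

lehdm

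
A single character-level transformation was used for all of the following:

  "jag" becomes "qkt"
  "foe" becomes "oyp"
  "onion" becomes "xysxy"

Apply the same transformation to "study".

inedc

The output letters match the input read backwards, each shifted +10: jag reversed is gaj. The word is reversed, then every letter is shifted forward by 10.
For study: reverse → yduts; then shift: y+10=i, d+10=n, u+10=e, t+10=d, s+10=c.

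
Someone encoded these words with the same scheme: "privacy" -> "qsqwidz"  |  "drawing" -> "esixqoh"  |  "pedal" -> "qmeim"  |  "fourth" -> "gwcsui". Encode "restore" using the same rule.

The shift depends on letter class: consonant p→q is +1, but vowel i→q is +8. The rule splits by letter class: vowels +8, consonants +1.
On restore: r(cons)+1=s, e(vowel)+8=m, s(cons)+1=t, t(cons)+1=u, o(vowel)+8=w, r(cons)+1=s, e(vowel)+8=m.

smtuwsm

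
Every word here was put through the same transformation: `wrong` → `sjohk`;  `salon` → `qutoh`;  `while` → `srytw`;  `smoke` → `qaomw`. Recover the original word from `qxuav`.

stamp

This is an affine cipher: with a=0,…,z=25, each position x becomes (7x+20) mod 26.
Decoding qxuav: q(16)→15·(16−20)≡18=s; x(23)→15·(23−20)≡19=t; u(20)→15·(20−20)≡0=a; a(0)→15·(0−20)≡12=m; v(21)→15·(21−20)≡15=p (all mod 26).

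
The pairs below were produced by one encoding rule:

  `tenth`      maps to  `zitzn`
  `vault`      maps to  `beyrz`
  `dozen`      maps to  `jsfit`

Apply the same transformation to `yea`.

eie

The shift depends on letter class: consonant t→z is +6, but vowel e→i is +4. Vowels shift forward by 4 and consonants shift forward by 6.
Applying it to yea: y(cons)+6=e, e(vowel)+4=i, a(vowel)+4=e.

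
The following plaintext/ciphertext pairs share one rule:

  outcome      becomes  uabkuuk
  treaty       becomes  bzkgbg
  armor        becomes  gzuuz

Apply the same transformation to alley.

The shift depends on letter class: consonant t→b is +8, but vowel o→u is +6. Vowels shift forward by 6 and consonants shift forward by 8.
For alley: a(vowel)+6=g, l(cons)+8=t, l(cons)+8=t, e(vowel)+6=k, y(cons)+8=g.

gttkg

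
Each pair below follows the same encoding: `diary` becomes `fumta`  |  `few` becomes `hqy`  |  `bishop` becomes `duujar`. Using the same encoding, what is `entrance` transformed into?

The shift depends on letter class: consonant d→f is +2, but vowel i→u is +12. The rule splits by letter class: vowels +12, consonants +2.
For entrance: e(vowel)+12=q, n(cons)+2=p, t(cons)+2=v, r(cons)+2=t, a(vowel)+12=m, n(cons)+2=p, c(cons)+2=e, e(vowel)+12=q.

qpvtmpeq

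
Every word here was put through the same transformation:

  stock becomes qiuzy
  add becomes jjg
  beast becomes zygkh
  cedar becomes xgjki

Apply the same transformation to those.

The word is reversed, then every letter is shifted forward by 6.
On those: reverse → esoht; then shift: e+6=k, s+6=y, o+6=u, h+6=n, t+6=z.

kyunz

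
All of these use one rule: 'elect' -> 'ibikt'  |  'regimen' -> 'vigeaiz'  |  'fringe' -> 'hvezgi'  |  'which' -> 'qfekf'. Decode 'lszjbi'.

bundle

e(4)→i(8) and l(11)→b(1) fit y≡25x+12 (mod 26); the inverse of 25 mod 26 is 25. Each letter's alphabet position (a=0..z=25) is mapped through 25·x+12 mod 26 — an affine cipher.
Reversing it on lszjbi: l(11)→25·(11−12)≡1=b; s(18)→25·(18−12)≡20=u; z(25)→25·(25−12)≡13=n; j(9)→25·(9−12)≡3=d; b(1)→25·(1−12)≡11=l; i(8)→25·(8−12)≡4=e (all mod 26).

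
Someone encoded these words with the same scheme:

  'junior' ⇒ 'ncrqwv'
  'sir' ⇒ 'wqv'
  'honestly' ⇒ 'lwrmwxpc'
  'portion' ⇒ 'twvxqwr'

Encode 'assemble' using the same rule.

iwwmqfpm

The shift depends on letter class: consonant j→n is +4, but vowel u→c is +8. Two shifts are in play — +8 for a/e/i/o/u, +4 for every other letter.
On assemble: a(vowel)+8=i, s(cons)+4=w, s(cons)+4=w, e(vowel)+8=m, m(cons)+4=q, b(cons)+4=f, l(cons)+4=p, e(vowel)+8=m.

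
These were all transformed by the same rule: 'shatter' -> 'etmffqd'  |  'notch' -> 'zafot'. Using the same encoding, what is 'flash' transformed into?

Compare letters: s→e is +12, h→t is +12, a→m is +12 — a constant shift. Every letter moves 12 places later in the alphabet, wrapping around z→a.
For flash: f+12=r, l+12=x, a+12=m, s+12=e, h+12=t.

rxmet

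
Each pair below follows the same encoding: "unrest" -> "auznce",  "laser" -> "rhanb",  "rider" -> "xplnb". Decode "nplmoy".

hidden

In unrest: u→a is +6, n→u is +7, r→z is +8, e→n is +9 — the shift increases by 1 each position. Letter i (0-indexed) is shifted by i+6, so successive shifts are 6, 7, 8, ….
Undoing it on nplmoy: n−6=h, p−7=i, l−8=d, m−9=d, o−10=e, y−11=n.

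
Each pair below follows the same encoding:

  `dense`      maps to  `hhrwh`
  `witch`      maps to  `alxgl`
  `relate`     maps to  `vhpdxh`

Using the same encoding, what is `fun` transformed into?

The shift depends on letter class: consonant d→h is +4, but vowel e→h is +3. Two shifts are in play — +3 for a/e/i/o/u, +4 for every other letter.
On fun: f(cons)+4=j, u(vowel)+3=x, n(cons)+4=r.

jxr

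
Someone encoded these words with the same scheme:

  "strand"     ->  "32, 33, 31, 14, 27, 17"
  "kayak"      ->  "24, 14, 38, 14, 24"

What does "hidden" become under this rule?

21, 22, 17, 17, 18, 27

s is letter #19 and maps to 32: an offset of 13. Letters become their 1-based position plus 13 (so a→14, b→15, …).
On hidden: h=8→21, i=9→22, d=4→17, d=4→17, e=5→18, n=14→27.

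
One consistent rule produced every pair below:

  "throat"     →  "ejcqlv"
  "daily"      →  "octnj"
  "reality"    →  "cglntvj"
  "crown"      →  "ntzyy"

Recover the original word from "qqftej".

fourth

Shifts by position in throat: pos 0: t→e (+11), pos 1: h→j (+2), pos 2: r→c (+11), pos 3: o→q (+2) — repeating every 2. The shifts repeat in a cycle of length 2: positions 0,1,… shift by +11, +2, then the pattern repeats.
Decoding qqftej: q−11=f, q−2=o, f−11=u, t−2=r, e−11=t, j−2=h.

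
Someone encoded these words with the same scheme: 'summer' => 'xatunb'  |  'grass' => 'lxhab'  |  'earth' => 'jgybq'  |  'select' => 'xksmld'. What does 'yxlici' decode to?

The shift increases by 1 at each position, starting from +5: 5, 6, 7, ….
Undoing it on yxlici: y−5=t, x−6=r, l−7=e, i−8=a, c−9=t, i−10=y.

treaty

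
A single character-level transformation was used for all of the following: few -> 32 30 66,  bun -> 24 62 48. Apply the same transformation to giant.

34 38 22 48 60

f(#6)→32 and e(#5)→30: differences scale by 2, so n = 2·pos + 20. Each letter becomes 2×(its alphabet position, a=1..z=26) + 20.
On giant: g=7→34, i=9→38, a=1→22, n=14→48, t=20→60.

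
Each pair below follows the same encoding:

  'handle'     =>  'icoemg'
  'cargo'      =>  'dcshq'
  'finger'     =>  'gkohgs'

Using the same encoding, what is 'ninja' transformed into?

okokc

The shift depends on letter class: consonant h→i is +1, but vowel a→c is +2. The rule splits by letter class: vowels +2, consonants +1.
For ninja: n(cons)+1=o, i(vowel)+2=k, n(cons)+1=o, j(cons)+1=k, a(vowel)+2=c.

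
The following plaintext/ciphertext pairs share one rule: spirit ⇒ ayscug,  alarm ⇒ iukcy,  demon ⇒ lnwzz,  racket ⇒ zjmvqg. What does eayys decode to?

wrong

Letter i (0-indexed) is shifted by i+8, so successive shifts are 8, 9, 10, ….
Decoding eayys: e−8=w, a−9=r, y−10=o, y−11=n, s−12=g.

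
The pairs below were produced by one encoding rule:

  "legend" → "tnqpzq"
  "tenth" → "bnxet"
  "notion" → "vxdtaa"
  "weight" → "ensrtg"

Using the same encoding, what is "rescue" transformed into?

In legend: l→t is +8, e→n is +9, g→q is +10, e→p is +11 — the shift increases by 1 each position. The shift increases by 1 at each position, starting from +8: 8, 9, 10, ….
Applying it to rescue: r+8=z, e+9=n, s+10=c, c+11=n, u+12=g, e+13=r.

zncngr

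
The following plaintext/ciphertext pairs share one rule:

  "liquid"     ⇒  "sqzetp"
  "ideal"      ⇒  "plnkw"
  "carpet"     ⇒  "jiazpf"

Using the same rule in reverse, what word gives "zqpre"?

The shift increases by 1 at each position, starting from +7: 7, 8, 9, ….
Reversing it on zqpre: z−7=s, q−8=i, p−9=g, r−10=h, e−11=t.

sight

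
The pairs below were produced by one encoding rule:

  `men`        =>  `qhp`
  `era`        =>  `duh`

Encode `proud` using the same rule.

gxrus

The output letters match the input read backwards, each shifted +3: men reversed is nem. Read the word backwards and shift each letter +3.
Applying it to proud: reverse → duorp; then shift: d+3=g, u+3=x, o+3=r, r+3=u, p+3=s.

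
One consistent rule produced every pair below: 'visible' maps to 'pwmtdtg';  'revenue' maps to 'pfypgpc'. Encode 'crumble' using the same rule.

The output letters match the input read backwards, each shifted +11: visible reversed is elbisiv. Read the word backwards and shift each letter +11.
For crumble: reverse → elbmurc; then shift: e+11=p, l+11=w, b+11=m, m+11=x, u+11=f, r+11=c, c+11=n.

pwmxfcn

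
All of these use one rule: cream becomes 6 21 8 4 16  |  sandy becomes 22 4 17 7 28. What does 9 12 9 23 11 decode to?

The number is (letter's place in the alphabet, a=1) + 3.
Reversing it on 9 12 9 23 11: 9→(9−3)÷1=6=f, 12→(12−3)÷1=9=i, 9→(9−3)÷1=6=f, 23→(23−3)÷1=20=t, 11→(11−3)÷1=8=h.

fifth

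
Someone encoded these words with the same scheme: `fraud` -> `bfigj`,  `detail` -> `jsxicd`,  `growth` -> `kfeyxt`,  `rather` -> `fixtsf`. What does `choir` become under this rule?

atecf

f(5)→b(1) and r(17)→f(5) fit y≡9x+8 (mod 26); the inverse of 9 mod 26 is 3. This is an affine cipher: with a=0,…,z=25, each position x becomes (9x+8) mod 26.
Applying it to choir: c(2)→9·2+8≡0=a; h(7)→9·7+8≡19=t; o(14)→9·14+8≡4=e; i(8)→9·8+8≡2=c; r(17)→9·17+8≡5=f (all mod 26).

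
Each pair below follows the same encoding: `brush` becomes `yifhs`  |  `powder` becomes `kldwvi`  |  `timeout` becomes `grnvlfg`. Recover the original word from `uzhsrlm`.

This is an affine cipher: with a=0,…,z=25, each position x becomes (25x+25) mod 26.
Reversing it on uzhsrlm: u(20)→25·(20−25)≡5=f; z(25)→25·(25−25)≡0=a; h(7)→25·(7−25)≡18=s; s(18)→25·(18−25)≡7=h; r(17)→25·(17−25)≡8=i; l(11)→25·(11−25)≡14=o; m(12)→25·(12−25)≡13=n (all mod 26).

fashion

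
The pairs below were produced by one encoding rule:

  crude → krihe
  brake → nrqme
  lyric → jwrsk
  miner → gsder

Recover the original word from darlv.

c(2)→k(10) and r(17)→r(17) fit y≡23x+16 (mod 26); the inverse of 23 mod 26 is 17. Treating letters as 0–25, the rule is x ↦ 23x + 16 (mod 26).
Undoing it on darlv: d(3)→17·(3−16)≡13=n; a(0)→17·(0−16)≡14=o; r(17)→17·(17−16)≡17=r; l(11)→17·(11−16)≡19=t; v(21)→17·(21−16)≡7=h (all mod 26).

north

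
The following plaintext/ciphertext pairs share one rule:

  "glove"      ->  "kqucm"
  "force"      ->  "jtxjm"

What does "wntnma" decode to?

In glove: g→k is +4, l→q is +5, o→u is +6, v→c is +7 — the shift increases by 1 each position. The shift increases by 1 at each position, starting from +4: 4, 5, 6, ….
Undoing it on wntnma: w−4=s, n−5=i, t−6=n, n−7=g, m−8=e, a−9=r.

singer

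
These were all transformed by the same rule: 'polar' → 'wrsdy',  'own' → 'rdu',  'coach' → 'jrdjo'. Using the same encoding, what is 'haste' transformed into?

odzah

The shift depends on letter class: consonant p→w is +7, but vowel o→r is +3. Vowels shift forward by 3 and consonants shift forward by 7.
Applying it to haste: h(cons)+7=o, a(vowel)+3=d, s(cons)+7=z, t(cons)+7=a, e(vowel)+3=h.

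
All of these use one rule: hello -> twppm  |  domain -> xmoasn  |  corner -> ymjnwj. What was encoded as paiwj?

Each letter's alphabet position (a=0..z=25) is mapped through 25·x+0 mod 26 — an affine cipher.
Decoding paiwj: p(15)→25·(15−0)≡11=l; a(0)→25·(0−0)≡0=a; i(8)→25·(8−0)≡18=s; w(22)→25·(22−0)≡4=e; j(9)→25·(9−0)≡17=r (all mod 26).

laser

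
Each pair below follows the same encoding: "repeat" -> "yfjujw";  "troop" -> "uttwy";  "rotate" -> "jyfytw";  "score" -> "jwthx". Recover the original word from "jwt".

ore

The output letters match the input read backwards, each shifted +5: repeat reversed is taeper. Two steps: reverse the string, then apply a Caesar shift of +5.
Undoing it on jwt: shift back: j−5=e, w−5=r, t−5=o → ero; then reverse → ore.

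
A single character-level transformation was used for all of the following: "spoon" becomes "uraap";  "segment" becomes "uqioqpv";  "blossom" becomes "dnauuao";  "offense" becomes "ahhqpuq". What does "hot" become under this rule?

The shift depends on letter class: consonant s→u is +2, but vowel o→a is +12. Two shifts are in play — +12 for a/e/i/o/u, +2 for every other letter.
Applying it to hot: h(cons)+2=j, o(vowel)+12=a, t(cons)+2=v.

jav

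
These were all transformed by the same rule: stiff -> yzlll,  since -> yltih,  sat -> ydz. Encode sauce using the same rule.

ydxih

The shift depends on letter class: consonant s→y is +6, but vowel i→l is +3. Two shifts are in play — +3 for a/e/i/o/u, +6 for every other letter.
On sauce: s(cons)+6=y, a(vowel)+3=d, u(vowel)+3=x, c(cons)+6=i, e(vowel)+3=h.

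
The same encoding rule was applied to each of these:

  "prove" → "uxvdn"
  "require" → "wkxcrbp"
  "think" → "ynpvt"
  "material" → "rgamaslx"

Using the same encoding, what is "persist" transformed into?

ukyarce

Each letter shifts forward by (position + 5), i.e. 5, 6, 7, … — the shift grows by one for each successive letter.
On persist: p+5=u, e+6=k, r+7=y, s+8=a, i+9=r, s+10=c, t+11=e.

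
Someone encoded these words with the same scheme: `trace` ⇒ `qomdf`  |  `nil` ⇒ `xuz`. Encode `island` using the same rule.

Two steps: reverse the string, then apply a Caesar shift of +12.
Applying it to island: reverse → dnalsi; then shift: d+12=p, n+12=z, a+12=m, l+12=x, s+12=e, i+12=u.

pzmxeu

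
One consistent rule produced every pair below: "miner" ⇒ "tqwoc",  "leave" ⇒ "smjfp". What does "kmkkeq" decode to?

debate

The shift increases by 1 at each position, starting from +7: 7, 8, 9, ….
Decoding kmkkeq: k−7=d, m−8=e, k−9=b, k−10=a, e−11=t, q−12=e.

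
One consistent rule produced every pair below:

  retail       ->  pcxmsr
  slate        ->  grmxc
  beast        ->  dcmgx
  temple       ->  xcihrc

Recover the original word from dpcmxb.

breath

This is an affine cipher: with a=0,…,z=25, each position x becomes (17x+12) mod 26.
Reversing it on dpcmxb: d(3)→23·(3−12)≡1=b; p(15)→23·(15−12)≡17=r; c(2)→23·(2−12)≡4=e; m(12)→23·(12−12)≡0=a; x(23)→23·(23−12)≡19=t; b(1)→23·(1−12)≡7=h (all mod 26).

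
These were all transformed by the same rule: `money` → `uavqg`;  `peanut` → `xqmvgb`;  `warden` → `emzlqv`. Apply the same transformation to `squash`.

aygmap

The rule splits by letter class: vowels +12, consonants +8.
On squash: s(cons)+8=a, q(cons)+8=y, u(vowel)+12=g, a(vowel)+12=m, s(cons)+8=a, h(cons)+8=p.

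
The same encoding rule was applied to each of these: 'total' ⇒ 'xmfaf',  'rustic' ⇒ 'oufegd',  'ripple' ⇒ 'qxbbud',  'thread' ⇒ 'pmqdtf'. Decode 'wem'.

The output letters match the input read backwards, each shifted +12: total reversed is latot. The word is reversed, then every letter is shifted forward by 12.
Reversing it on wem: shift back: w−12=k, e−12=s, m−12=a → ksa; then reverse → ask.

ask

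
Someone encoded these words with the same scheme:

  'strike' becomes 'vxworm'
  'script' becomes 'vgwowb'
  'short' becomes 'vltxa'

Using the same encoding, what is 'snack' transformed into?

vrfir

In strike: s→v is +3, t→x is +4, r→w is +5, i→o is +6 — the shift increases by 1 each position. Letter i (0-indexed) is shifted by i+3, so successive shifts are 3, 4, 5, ….
Applying it to snack: s+3=v, n+4=r, a+5=f, c+6=i, k+7=r.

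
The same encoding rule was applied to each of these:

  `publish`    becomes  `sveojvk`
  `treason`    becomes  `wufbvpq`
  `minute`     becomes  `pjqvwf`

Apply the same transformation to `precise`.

Vowels shift forward by 1 and consonants shift forward by 3.
For precise: p(cons)+3=s, r(cons)+3=u, e(vowel)+1=f, c(cons)+3=f, i(vowel)+1=j, s(cons)+3=v, e(vowel)+1=f.

suffjvf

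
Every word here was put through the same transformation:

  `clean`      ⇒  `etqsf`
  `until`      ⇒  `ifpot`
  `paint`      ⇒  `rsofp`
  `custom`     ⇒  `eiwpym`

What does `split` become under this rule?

Each letter's alphabet position (a=0..z=25) is mapped through 19·x+18 mod 26 — an affine cipher.
For split: s(18)→19·18+18≡22=w; p(15)→19·15+18≡17=r; l(11)→19·11+18≡19=t; i(8)→19·8+18≡14=o; t(19)→19·19+18≡15=p (all mod 26).

wrtop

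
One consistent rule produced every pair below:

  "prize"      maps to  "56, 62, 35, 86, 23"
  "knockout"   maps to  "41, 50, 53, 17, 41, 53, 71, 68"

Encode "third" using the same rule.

p(#16)→56 and r(#18)→62: differences scale by 3, so n = 3·pos + 8. With a=1..z=26, the number is 3·pos + 8.
Applying it to third: t=20→68, h=8→32, i=9→35, r=18→62, d=4→20.

68, 32, 35, 62, 20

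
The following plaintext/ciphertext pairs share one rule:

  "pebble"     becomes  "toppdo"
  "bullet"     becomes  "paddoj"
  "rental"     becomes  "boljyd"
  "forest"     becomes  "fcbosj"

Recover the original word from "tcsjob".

p(15)→t(19) and e(4)→o(14) fit y≡17x+24 (mod 26); the inverse of 17 mod 26 is 23. Treating letters as 0–25, the rule is x ↦ 17x + 24 (mod 26).
Undoing it on tcsjob: t(19)→23·(19−24)≡15=p; c(2)→23·(2−24)≡14=o; s(18)→23·(18−24)≡18=s; j(9)→23·(9−24)≡19=t; o(14)→23·(14−24)≡4=e; b(1)→23·(1−24)≡17=r (all mod 26).

poster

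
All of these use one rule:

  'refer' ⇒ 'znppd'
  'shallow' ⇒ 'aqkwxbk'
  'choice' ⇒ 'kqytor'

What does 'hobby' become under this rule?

In refer: r→z is +8, e→n is +9, f→p is +10, e→p is +11 — the shift increases by 1 each position. Letter i (0-indexed) is shifted by i+8, so successive shifts are 8, 9, 10, ….
On hobby: h+8=p, o+9=x, b+10=l, b+11=m, y+12=k.

pxlmk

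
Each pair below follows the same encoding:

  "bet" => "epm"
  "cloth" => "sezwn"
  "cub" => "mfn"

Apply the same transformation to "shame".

pxlsd

The output letters match the input read backwards, each shifted +11: bet reversed is teb. Two steps: reverse the string, then apply a Caesar shift of +11.
For shame: reverse → emahs; then shift: e+11=p, m+11=x, a+11=l, h+11=s, s+11=d.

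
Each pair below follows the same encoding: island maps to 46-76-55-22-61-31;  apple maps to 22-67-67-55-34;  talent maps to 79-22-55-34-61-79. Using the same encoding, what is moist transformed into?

i(#9)→46 and s(#19)→76: differences scale by 3, so n = 3·pos + 19. With a=1..z=26, the number is 3·pos + 19.
Applying it to moist: m=13→58, o=15→64, i=9→46, s=19→76, t=20→79.

58-64-46-76-79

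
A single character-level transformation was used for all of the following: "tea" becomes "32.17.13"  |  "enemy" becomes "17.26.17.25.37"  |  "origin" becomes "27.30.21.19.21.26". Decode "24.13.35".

law

t is letter #20 and maps to 32: an offset of 12. Each letter is replaced by its alphabet position (a=1..z=26) + 12.
Undoing it on 24.13.35: 24→(24−12)÷1=12=l, 13→(13−12)÷1=1=a, 35→(35−12)÷1=23=w.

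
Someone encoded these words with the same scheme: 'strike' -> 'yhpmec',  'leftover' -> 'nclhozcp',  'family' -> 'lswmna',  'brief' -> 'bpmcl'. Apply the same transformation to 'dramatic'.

This is an affine cipher: with a=0,…,z=25, each position x becomes (9x+18) mod 26.
For dramatic: d(3)→9·3+18≡19=t; r(17)→9·17+18≡15=p; a(0)→9·0+18≡18=s; m(12)→9·12+18≡22=w; a(0)→9·0+18≡18=s; t(19)→9·19+18≡7=h; i(8)→9·8+18≡12=m; c(2)→9·2+18≡10=k (all mod 26).

tpswshmk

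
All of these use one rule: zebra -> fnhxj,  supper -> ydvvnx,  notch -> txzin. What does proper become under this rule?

vxxvnx

The shift depends on letter class: consonant z→f is +6, but vowel e→n is +9. Two shifts are in play — +9 for a/e/i/o/u, +6 for every other letter.
On proper: p(cons)+6=v, r(cons)+6=x, o(vowel)+9=x, p(cons)+6=v, e(vowel)+9=n, r(cons)+6=x.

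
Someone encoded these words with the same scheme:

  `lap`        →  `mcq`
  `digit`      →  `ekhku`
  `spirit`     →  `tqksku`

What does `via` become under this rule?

The shift depends on letter class: consonant l→m is +1, but vowel a→c is +2. Vowels shift forward by 2 and consonants shift forward by 1.
On via: v(cons)+1=w, i(vowel)+2=k, a(vowel)+2=c.

wkc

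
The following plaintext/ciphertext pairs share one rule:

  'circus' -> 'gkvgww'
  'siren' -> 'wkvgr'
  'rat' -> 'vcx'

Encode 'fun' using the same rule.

The shift depends on letter class: consonant c→g is +4, but vowel i→k is +2. Vowels shift forward by 2 and consonants shift forward by 4.
On fun: f(cons)+4=j, u(vowel)+2=w, n(cons)+4=r.

jwr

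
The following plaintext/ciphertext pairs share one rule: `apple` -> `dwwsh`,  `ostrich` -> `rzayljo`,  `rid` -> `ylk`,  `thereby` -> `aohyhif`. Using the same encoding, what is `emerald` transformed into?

The shift depends on letter class: consonant p→w is +7, but vowel a→d is +3. Two shifts are in play — +3 for a/e/i/o/u, +7 for every other letter.
Applying it to emerald: e(vowel)+3=h, m(cons)+7=t, e(vowel)+3=h, r(cons)+7=y, a(vowel)+3=d, l(cons)+7=s, d(cons)+7=k.

hthydsk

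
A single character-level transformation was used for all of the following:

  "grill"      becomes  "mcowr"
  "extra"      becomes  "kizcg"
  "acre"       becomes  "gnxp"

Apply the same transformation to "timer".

ztspx

Shifts by position in grill: pos 0: g→m (+6), pos 1: r→c (+11), pos 2: i→o (+6), pos 3: l→w (+11) — repeating every 2. The shifts repeat in a cycle of length 2: positions 0,1,… shift by +6, +11, then the pattern repeats.
On timer: t+6=z, i+11=t, m+6=s, e+11=p, r+6=x.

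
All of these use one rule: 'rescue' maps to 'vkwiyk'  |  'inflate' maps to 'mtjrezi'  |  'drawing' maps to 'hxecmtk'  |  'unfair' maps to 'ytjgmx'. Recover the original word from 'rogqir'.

nickel

It's a Vigenère-style cipher with numeric key [4,6]: position i shifts by key[i mod 2].
Undoing it on rogqir: r−4=n, o−6=i, g−4=c, q−6=k, i−4=e, r−6=l.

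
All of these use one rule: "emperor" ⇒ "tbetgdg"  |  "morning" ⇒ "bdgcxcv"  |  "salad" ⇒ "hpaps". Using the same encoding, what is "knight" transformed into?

zcxvwi

Compare letters: e→t is +15, m→b is +15, p→e is +15 — a constant shift. This is a Caesar cipher with shift 15.
Applying it to knight: k+15=z, n+15=c, i+15=x, g+15=v, h+15=w, t+15=i.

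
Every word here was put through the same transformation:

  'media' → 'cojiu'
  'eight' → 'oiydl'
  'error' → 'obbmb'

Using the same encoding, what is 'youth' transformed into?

kmqld

m(12)→c(2) and e(4)→o(14) fit y≡5x+20 (mod 26); the inverse of 5 mod 26 is 21. Each letter's alphabet position (a=0..z=25) is mapped through 5·x+20 mod 26 — an affine cipher.
For youth: y(24)→5·24+20≡10=k; o(14)→5·14+20≡12=m; u(20)→5·20+20≡16=q; t(19)→5·19+20≡11=l; h(7)→5·7+20≡3=d (all mod 26).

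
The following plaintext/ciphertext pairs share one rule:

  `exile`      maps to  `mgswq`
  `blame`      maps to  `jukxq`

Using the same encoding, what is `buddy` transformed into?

jdnok

In exile: e→m is +8, x→g is +9, i→s is +10, l→w is +11 — the shift increases by 1 each position. Letter i (0-indexed) is shifted by i+8, so successive shifts are 8, 9, 10, ….
For buddy: b+8=j, u+9=d, d+10=n, d+11=o, y+12=k.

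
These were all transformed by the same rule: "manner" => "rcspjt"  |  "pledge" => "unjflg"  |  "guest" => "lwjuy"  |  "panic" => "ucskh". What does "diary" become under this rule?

The shifts repeat in a cycle of length 2: positions 0,1,… shift by +5, +2, then the pattern repeats.
Applying it to diary: d+5=i, i+2=k, a+5=f, r+2=t, y+5=d.

ikftd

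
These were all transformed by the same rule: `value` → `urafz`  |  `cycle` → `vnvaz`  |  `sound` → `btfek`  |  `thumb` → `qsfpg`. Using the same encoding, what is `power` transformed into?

itjzm

v(21)→u(20) and a(0)→r(17) fit y≡15x+17 (mod 26); the inverse of 15 mod 26 is 7. Treating letters as 0–25, the rule is x ↦ 15x + 17 (mod 26).
On power: p(15)→15·15+17≡8=i; o(14)→15·14+17≡19=t; w(22)→15·22+17≡9=j; e(4)→15·4+17≡25=z; r(17)→15·17+17≡12=m (all mod 26).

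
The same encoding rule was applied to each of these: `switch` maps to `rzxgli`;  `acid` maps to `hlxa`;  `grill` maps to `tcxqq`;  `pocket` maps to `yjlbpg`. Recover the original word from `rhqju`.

salon

s(18)→r(17) and w(22)→z(25) fit y≡15x+7 (mod 26); the inverse of 15 mod 26 is 7. Treating letters as 0–25, the rule is x ↦ 15x + 7 (mod 26).
Decoding rhqju: r(17)→7·(17−7)≡18=s; h(7)→7·(7−7)≡0=a; q(16)→7·(16−7)≡11=l; j(9)→7·(9−7)≡14=o; u(20)→7·(20−7)≡13=n (all mod 26).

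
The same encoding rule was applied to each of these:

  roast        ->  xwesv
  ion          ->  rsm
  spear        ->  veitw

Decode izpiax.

twelve

The word is reversed, then every letter is shifted forward by 4.
Decoding izpiax: shift back: i−4=e, z−4=v, p−4=l, i−4=e, a−4=w, x−4=t → evlewt; then reverse → twelve.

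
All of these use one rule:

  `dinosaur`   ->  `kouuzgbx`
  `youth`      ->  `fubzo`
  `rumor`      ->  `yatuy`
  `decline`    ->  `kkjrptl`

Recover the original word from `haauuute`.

autonomy

Shifts by position in dinosaur: pos 0: d→k (+7), pos 1: i→o (+6), pos 2: n→u (+7), pos 3: o→u (+6) — repeating every 2. The shifts repeat in a cycle of length 2: positions 0,1,… shift by +7, +6, then the pattern repeats.
Reversing it on haauuute: h−7=a, a−6=u, a−7=t, u−6=o, u−7=n, u−6=o, t−7=m, e−6=y.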